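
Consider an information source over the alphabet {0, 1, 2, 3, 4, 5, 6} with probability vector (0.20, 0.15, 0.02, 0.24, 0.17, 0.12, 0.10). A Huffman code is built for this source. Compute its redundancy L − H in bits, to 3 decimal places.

Entropy H = −Σ p log₂ p ≈ 2.6158 bits.
Huffman merges: 1/50+1/10→3/25; 3/25+3/25→6/25; 3/20+17/100→8/25; 1/5+6/25→11/25; 6/25+8/25→14/25; 11/25+14/25→1. L = 67/25 ≈ 2.6800.
L − H = 2.6800 − 2.6158 = 0.064 bits.

0.064 bits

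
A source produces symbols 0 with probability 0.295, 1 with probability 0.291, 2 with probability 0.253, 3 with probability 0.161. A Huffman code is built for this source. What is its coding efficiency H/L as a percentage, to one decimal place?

Entropy H = −Σ p log₂ p ≈ 1.9637 bits.
Huffman merges: 161/1000+253/1000→207/500; 291/1000+59/200→293/500; 207/500+293/500→1. L = 2 ≈ 2.0000.
Efficiency = H/L = 1.9637/2.0000 = 98.2%.

98.2%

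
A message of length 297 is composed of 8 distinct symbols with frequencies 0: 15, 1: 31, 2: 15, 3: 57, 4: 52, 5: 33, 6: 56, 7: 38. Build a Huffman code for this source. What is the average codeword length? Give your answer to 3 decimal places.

Probabilities are the counts divided by 297.
Repeatedly combine the two least-probable nodes; the expected code length is the sum of the merged weights.
merge 5/99 + 5/99 → 10/99
merge 10/99 + 31/297 → 61/297
merge 1/9 + 38/297 → 71/297
merge 52/297 + 56/297 → 4/11
merge 19/99 + 61/297 → 118/297
merge 71/297 + 4/11 → 179/297
merge 118/297 + 179/297 → 1
L = 10/99 + 61/297 + 71/297 + 4/11 + 118/297 + 179/297 + 1 = 32/11 ≈ 2.909 bits/symbol.

2.909 bits/symbol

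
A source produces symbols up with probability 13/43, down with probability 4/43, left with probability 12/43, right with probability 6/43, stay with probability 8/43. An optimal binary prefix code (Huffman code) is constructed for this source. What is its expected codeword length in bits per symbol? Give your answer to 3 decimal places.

2.233 bits/symbol

Repeatedly combine the two least-probable nodes; the expected code length is the sum of the merged weights.
merge 4/43 + 6/43 → 10/43
merge 8/43 + 10/43 → 18/43
merge 12/43 + 13/43 → 25/43
merge 18/43 + 25/43 → 1
L = 10/43 + 18/43 + 25/43 + 1 = 96/43 ≈ 2.233 bits/symbol.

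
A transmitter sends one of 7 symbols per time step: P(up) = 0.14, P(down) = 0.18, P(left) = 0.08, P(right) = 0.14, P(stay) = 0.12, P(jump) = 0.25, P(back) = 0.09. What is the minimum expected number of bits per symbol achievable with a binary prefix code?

2.74 bits/symbol

Repeatedly combine the two least-probable nodes; the expected code length is the sum of the merged weights.
merge 2/25 + 9/100 → 17/100
merge 3/25 + 7/50 → 13/50
merge 7/50 + 17/100 → 31/100
merge 9/50 + 1/4 → 43/100
merge 13/50 + 31/100 → 57/100
merge 43/100 + 57/100 → 1
L = 17/100 + 13/50 + 31/100 + 43/100 + 57/100 + 1 = 137/50 = 2.74 bits/symbol.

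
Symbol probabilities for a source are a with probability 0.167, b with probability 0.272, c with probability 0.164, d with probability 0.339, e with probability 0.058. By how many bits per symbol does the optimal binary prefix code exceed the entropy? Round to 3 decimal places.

0.085 bits

Entropy H = −Σ p log₂ p ≈ 2.1372 bits.
Huffman merges: 29/500+41/250→111/500; 167/1000+111/500→389/1000; 34/125+339/1000→611/1000; 389/1000+611/1000→1. L = 1111/500 ≈ 2.2220.
L − H = 2.2220 − 2.1372 = 0.085 bits.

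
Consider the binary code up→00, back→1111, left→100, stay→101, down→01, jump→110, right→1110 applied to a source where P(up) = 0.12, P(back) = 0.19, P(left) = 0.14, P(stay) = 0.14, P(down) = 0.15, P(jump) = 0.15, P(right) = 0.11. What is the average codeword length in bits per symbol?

3.03 bits/symbol

L̄ = Σ pᵢ·ℓᵢ = 0.12·2 + 0.19·4 + 0.14·3 + 0.14·3 + 0.15·2 + 0.15·3 + 0.11·4 = 3.03 bits/symbol.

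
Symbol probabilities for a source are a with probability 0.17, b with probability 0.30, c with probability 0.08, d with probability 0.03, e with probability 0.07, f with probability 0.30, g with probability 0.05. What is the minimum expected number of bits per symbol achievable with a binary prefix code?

2.46 bits/symbol

Repeatedly combine the two least-probable nodes; the expected code length is the sum of the merged weights.
merge 3/100 + 1/20 → 2/25
merge 7/100 + 2/25 → 3/20
merge 2/25 + 3/20 → 23/100
merge 17/100 + 23/100 → 2/5
merge 3/10 + 3/10 → 3/5
merge 2/5 + 3/5 → 1
L = 2/25 + 3/20 + 23/100 + 2/5 + 3/5 + 1 = 123/50 = 2.46 bits/symbol.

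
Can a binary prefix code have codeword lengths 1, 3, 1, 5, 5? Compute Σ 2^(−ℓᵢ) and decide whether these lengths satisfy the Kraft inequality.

With common denominator 2^5 = 32: Σ 2^(−ℓᵢ) = 16/32 + 4/32 + 16/32 + 1/32 + 1/32 = 38/32 = 1.1875.
Kraft's inequality requires Σ ≤ 1; here Σ = 1.1875 > 1, so no such prefix code exists.

1.1875; no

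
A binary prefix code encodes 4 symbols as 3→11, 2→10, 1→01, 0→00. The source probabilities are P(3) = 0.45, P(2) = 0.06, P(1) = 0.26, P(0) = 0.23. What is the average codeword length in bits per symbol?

2 bits/symbol

L̄ = Σ pᵢ·ℓᵢ = 0.45·2 + 0.06·2 + 0.26·2 + 0.23·2 = 2 bits/symbol.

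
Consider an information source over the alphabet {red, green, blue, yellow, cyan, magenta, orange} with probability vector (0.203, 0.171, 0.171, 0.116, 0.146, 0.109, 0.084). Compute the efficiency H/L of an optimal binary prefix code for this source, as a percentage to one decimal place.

98.4%

Entropy H = −Σ p log₂ p ≈ 2.7529 bits.
Huffman merges: 21/250+109/1000→193/1000; 29/250+73/500→131/500; 171/1000+171/1000→171/500; 193/1000+203/1000→99/250; 131/500+171/500→151/250; 99/250+151/250→1. L = 2797/1000 ≈ 2.7970.
Efficiency = H/L = 2.7529/2.7970 = 98.4%.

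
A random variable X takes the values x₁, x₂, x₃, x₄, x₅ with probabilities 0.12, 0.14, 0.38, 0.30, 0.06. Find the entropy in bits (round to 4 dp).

H = −Σ pᵢ log₂ pᵢ.
−0.12·log₂(0.12) = 0.3671
−0.14·log₂(0.14) = 0.3971
−0.38·log₂(0.38) = 0.5305
−0.30·log₂(0.30) = 0.5211
−0.06·log₂(0.06) = 0.2435
Sum ≈ 2.0593 → 2.0593 bits.

2.0593 bits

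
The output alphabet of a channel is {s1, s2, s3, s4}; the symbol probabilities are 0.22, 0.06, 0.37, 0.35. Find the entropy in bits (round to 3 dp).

1.785 bits

H = −Σ pᵢ log₂ pᵢ.
−0.22·log₂(0.22) = 0.4806
−0.06·log₂(0.06) = 0.2435
−0.37·log₂(0.37) = 0.5307
−0.35·log₂(0.35) = 0.5301
Sum ≈ 1.7849 → 1.785 bits.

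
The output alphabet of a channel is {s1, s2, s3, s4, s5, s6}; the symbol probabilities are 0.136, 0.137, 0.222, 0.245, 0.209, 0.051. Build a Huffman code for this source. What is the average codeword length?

2.511 bits/symbol

Repeatedly combine the two least-probable nodes; the expected code length is the sum of the merged weights.
merge 51/1000 + 17/125 → 187/1000
merge 137/1000 + 187/1000 → 81/250
merge 209/1000 + 111/500 → 431/1000
merge 49/200 + 81/250 → 569/1000
merge 431/1000 + 569/1000 → 1
L = 187/1000 + 81/250 + 431/1000 + 569/1000 + 1 = 2511/1000 = 2.511 bits/symbol.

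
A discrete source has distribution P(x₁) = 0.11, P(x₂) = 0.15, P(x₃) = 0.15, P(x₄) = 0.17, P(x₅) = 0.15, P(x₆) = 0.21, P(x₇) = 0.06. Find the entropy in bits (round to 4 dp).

2.7329 bits

H = −Σ pᵢ log₂ pᵢ.
−0.11·log₂(0.11) = 0.3503
−0.15·log₂(0.15) = 0.4105
−0.15·log₂(0.15) = 0.4105
−0.17·log₂(0.17) = 0.4346
−0.15·log₂(0.15) = 0.4105
−0.21·log₂(0.21) = 0.4728
−0.06·log₂(0.06) = 0.2435
Sum ≈ 2.7329 → 2.7329 bits.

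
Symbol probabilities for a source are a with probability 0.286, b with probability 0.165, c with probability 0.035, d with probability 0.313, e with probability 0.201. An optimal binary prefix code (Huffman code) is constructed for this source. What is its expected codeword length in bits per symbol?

Repeatedly combine the two least-probable nodes; the expected code length is the sum of the merged weights.
merge 7/200 + 33/200 → 1/5
merge 1/5 + 201/1000 → 401/1000
merge 143/500 + 313/1000 → 599/1000
merge 401/1000 + 599/1000 → 1
L = 1/5 + 401/1000 + 599/1000 + 1 = 11/5 = 2.2 bits/symbol.

2.2 bits/symbol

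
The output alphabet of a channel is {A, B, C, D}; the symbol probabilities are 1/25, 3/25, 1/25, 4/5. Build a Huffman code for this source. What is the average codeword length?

Repeatedly combine the two least-probable nodes; the expected code length is the sum of the merged weights.
merge 1/25 + 1/25 → 2/25
merge 2/25 + 3/25 → 1/5
merge 1/5 + 4/5 → 1
L = 2/25 + 1/5 + 1 = 32/25 = 1.28 bits/symbol.

1.28 bits/symbol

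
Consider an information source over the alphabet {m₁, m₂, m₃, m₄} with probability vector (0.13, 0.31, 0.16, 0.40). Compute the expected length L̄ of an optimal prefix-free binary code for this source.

1.89 bits/symbol

Repeatedly combine the two least-probable nodes; the expected code length is the sum of the merged weights.
merge 13/100 + 4/25 → 29/100
merge 29/100 + 31/100 → 3/5
merge 2/5 + 3/5 → 1
L = 29/100 + 3/5 + 1 = 189/100 = 1.89 bits/symbol.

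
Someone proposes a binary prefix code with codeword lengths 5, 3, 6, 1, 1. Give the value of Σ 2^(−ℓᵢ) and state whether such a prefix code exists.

With common denominator 2^6 = 64: Σ 2^(−ℓᵢ) = 2/64 + 8/64 + 1/64 + 32/64 + 32/64 = 75/64 = 1.171875.
Kraft's inequality requires Σ ≤ 1; here Σ = 1.171875 > 1, so no such prefix code exists.

1.171875; no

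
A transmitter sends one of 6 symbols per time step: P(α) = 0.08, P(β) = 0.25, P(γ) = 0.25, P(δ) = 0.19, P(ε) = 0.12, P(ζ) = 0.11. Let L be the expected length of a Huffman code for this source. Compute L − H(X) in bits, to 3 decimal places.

Entropy H = −Σ p log₂ p ≈ 2.4641 bits.
Huffman merges: 2/25+11/100→19/100; 3/25+19/100→31/100; 19/100+1/4→11/25; 1/4+31/100→14/25; 11/25+14/25→1. L = 5/2 ≈ 2.5000.
L − H = 2.5000 − 2.4641 = 0.036 bits.

0.036 bits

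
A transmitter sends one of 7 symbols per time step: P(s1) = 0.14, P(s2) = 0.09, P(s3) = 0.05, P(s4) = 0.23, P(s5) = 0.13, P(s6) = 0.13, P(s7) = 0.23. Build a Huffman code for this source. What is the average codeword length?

Repeatedly combine the two least-probable nodes; the expected code length is the sum of the merged weights.
merge 1/20 + 9/100 → 7/50
merge 13/100 + 13/100 → 13/50
merge 7/50 + 7/50 → 7/25
merge 23/100 + 23/100 → 23/50
merge 13/50 + 7/25 → 27/50
merge 23/50 + 27/50 → 1
L = 7/50 + 13/50 + 7/25 + 23/50 + 27/50 + 1 = 67/25 = 2.68 bits/symbol.

2.68 bits/symbol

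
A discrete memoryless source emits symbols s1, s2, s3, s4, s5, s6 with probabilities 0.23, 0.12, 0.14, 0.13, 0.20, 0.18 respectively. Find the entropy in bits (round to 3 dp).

2.544 bits

H = −Σ pᵢ log₂ pᵢ.
−0.23·log₂(0.23) = 0.4877
−0.12·log₂(0.12) = 0.3671
−0.14·log₂(0.14) = 0.3971
−0.13·log₂(0.13) = 0.3826
−0.20·log₂(0.20) = 0.4644
−0.18·log₂(0.18) = 0.4453
Sum ≈ 2.5442 → 2.544 bits.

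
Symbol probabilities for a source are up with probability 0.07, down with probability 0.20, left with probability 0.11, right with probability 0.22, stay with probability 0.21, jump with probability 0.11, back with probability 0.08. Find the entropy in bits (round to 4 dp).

H = −Σ pᵢ log₂ pᵢ.
−0.07·log₂(0.07) = 0.2686
−0.20·log₂(0.20) = 0.4644
−0.11·log₂(0.11) = 0.3503
−0.22·log₂(0.22) = 0.4806
−0.21·log₂(0.21) = 0.4728
−0.11·log₂(0.11) = 0.3503
−0.08·log₂(0.08) = 0.2915
Sum ≈ 2.6784 → 2.6784 bits.

2.6784 bits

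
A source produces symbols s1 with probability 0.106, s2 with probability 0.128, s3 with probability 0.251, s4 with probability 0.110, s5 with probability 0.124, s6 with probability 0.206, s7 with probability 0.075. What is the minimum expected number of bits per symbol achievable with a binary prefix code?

Repeatedly combine the two least-probable nodes; the expected code length is the sum of the merged weights.
merge 3/40 + 53/500 → 181/1000
merge 11/100 + 31/250 → 117/500
merge 16/125 + 181/1000 → 309/1000
merge 103/500 + 117/500 → 11/25
merge 251/1000 + 309/1000 → 14/25
merge 11/25 + 14/25 → 1
L = 181/1000 + 117/500 + 309/1000 + 11/25 + 14/25 + 1 = 681/250 = 2.724 bits/symbol.

2.724 bits/symbol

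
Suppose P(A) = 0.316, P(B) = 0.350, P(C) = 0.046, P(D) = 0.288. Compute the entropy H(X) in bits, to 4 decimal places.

H = −Σ pᵢ log₂ pᵢ.
−0.316·log₂(0.316) = 0.5252
−0.350·log₂(0.350) = 0.5301
−0.046·log₂(0.046) = 0.2043
−0.288·log₂(0.288) = 0.5172
Sum ≈ 1.7768 → 1.7768 bits.

1.7768 bits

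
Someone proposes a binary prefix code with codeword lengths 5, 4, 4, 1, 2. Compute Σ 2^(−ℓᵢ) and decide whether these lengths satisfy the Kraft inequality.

With common denominator 2^5 = 32: Σ 2^(−ℓᵢ) = 1/32 + 2/32 + 2/32 + 16/32 + 8/32 = 29/32 = 0.90625.
Kraft's inequality requires Σ ≤ 1; here Σ = 0.90625 ≤ 1, so such a prefix code exists.

0.90625; yes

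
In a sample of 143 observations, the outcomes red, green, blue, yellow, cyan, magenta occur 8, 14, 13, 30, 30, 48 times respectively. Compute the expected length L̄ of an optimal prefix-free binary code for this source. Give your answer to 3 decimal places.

2.392 bits/symbol

Probabilities are the counts divided by 143.
Repeatedly combine the two least-probable nodes; the expected code length is the sum of the merged weights.
merge 8/143 + 1/11 → 21/143
merge 14/143 + 21/143 → 35/143
merge 30/143 + 30/143 → 60/143
merge 35/143 + 48/143 → 83/143
merge 60/143 + 83/143 → 1
L = 21/143 + 35/143 + 60/143 + 83/143 + 1 = 342/143 ≈ 2.392 bits/symbol.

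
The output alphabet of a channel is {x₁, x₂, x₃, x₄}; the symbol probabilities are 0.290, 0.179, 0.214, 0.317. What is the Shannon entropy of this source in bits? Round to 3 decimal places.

1.964 bits

H = −Σ pᵢ log₂ pᵢ.
−0.290·log₂(0.290) = 0.5179
−0.179·log₂(0.179) = 0.4443
−0.214·log₂(0.214) = 0.4760
−0.317·log₂(0.317) = 0.5254
Sum ≈ 1.9636 → 1.964 bits.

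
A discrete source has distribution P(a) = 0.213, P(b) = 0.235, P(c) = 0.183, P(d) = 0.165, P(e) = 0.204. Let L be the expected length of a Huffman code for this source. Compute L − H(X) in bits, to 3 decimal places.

0.037 bits

Entropy H = −Σ p log₂ p ≈ 2.3113 bits.
Huffman merges: 33/200+183/1000→87/250; 51/250+213/1000→417/1000; 47/200+87/250→583/1000; 417/1000+583/1000→1. L = 587/250 ≈ 2.3480.
L − H = 2.3480 − 2.3113 = 0.037 bits.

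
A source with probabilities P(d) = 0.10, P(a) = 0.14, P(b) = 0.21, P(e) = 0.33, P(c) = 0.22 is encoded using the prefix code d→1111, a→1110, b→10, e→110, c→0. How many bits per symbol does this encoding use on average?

2.59 bits/symbol

L̄ = Σ pᵢ·ℓᵢ = 0.10·4 + 0.14·4 + 0.21·2 + 0.33·3 + 0.22·1 = 2.59 bits/symbol.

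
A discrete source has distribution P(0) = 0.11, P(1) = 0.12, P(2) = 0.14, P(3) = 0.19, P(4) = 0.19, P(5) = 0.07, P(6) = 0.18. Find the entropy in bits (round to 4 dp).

H = −Σ pᵢ log₂ pᵢ.
−0.11·log₂(0.11) = 0.3503
−0.12·log₂(0.12) = 0.3671
−0.14·log₂(0.14) = 0.3971
−0.19·log₂(0.19) = 0.4552
−0.19·log₂(0.19) = 0.4552
−0.07·log₂(0.07) = 0.2686
−0.18·log₂(0.18) = 0.4453
Sum ≈ 2.7388 → 2.7388 bits.

2.7388 bits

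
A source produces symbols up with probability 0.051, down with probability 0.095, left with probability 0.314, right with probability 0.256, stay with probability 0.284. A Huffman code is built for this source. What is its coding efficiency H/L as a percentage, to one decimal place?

Entropy H = −Σ p log₂ p ≈ 2.0853 bits.
Huffman merges: 51/1000+19/200→73/500; 73/500+32/125→201/500; 71/250+157/500→299/500; 201/500+299/500→1. L = 1073/500 ≈ 2.1460.
Efficiency = H/L = 2.0853/2.1460 = 97.2%.

97.2%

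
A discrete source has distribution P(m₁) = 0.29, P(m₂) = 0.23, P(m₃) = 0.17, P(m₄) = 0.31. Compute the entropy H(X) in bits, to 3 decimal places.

1.964 bits

H = −Σ pᵢ log₂ pᵢ.
−0.29·log₂(0.29) = 0.5179
−0.23·log₂(0.23) = 0.4877
−0.17·log₂(0.17) = 0.4346
−0.31·log₂(0.31) = 0.5238
Sum ≈ 1.9640 → 1.964 bits.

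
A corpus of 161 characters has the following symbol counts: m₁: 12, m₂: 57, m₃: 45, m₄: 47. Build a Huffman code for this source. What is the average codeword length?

Probabilities are the counts divided by 161.
Repeatedly combine the two least-probable nodes; the expected code length is the sum of the merged weights.
merge 12/161 + 45/161 → 57/161
merge 47/161 + 57/161 → 104/161
merge 57/161 + 104/161 → 1
L = 57/161 + 104/161 + 1 = 2 bits/symbol.

2 bits/symbol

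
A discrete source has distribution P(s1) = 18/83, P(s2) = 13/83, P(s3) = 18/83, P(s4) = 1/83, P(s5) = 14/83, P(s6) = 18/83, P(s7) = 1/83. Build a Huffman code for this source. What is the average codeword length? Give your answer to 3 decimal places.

Repeatedly combine the two least-probable nodes; the expected code length is the sum of the merged weights.
merge 1/83 + 1/83 → 2/83
merge 2/83 + 13/83 → 15/83
merge 14/83 + 15/83 → 29/83
merge 18/83 + 18/83 → 36/83
merge 18/83 + 29/83 → 47/83
merge 36/83 + 47/83 → 1
L = 2/83 + 15/83 + 29/83 + 36/83 + 47/83 + 1 = 212/83 ≈ 2.554 bits/symbol.

2.554 bits/symbol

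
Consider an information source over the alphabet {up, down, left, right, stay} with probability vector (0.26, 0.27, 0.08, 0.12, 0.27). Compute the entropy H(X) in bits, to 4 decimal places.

2.1839 bits

H = −Σ pᵢ log₂ pᵢ.
−0.26·log₂(0.26) = 0.5053
−0.27·log₂(0.27) = 0.5100
−0.08·log₂(0.08) = 0.2915
−0.12·log₂(0.12) = 0.3671
−0.27·log₂(0.27) = 0.5100
Sum ≈ 2.1839 → 2.1839 bits.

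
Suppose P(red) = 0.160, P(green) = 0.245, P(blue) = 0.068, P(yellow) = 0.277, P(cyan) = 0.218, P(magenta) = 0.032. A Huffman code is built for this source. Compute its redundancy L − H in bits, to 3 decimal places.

Entropy H = −Σ p log₂ p ≈ 2.3349 bits.
Huffman merges: 4/125+17/250→1/10; 1/10+4/25→13/50; 109/500+49/200→463/1000; 13/50+277/1000→537/1000; 463/1000+537/1000→1. L = 59/25 ≈ 2.3600.
L − H = 2.3600 − 2.3349 = 0.025 bits.

0.025 bits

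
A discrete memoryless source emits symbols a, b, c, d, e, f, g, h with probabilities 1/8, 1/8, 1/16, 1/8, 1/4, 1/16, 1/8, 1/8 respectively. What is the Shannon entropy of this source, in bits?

Each probability is a power of 1/2, so log₂(1/p) is an integer.
H = Σ p·log₂(1/p) = 1/8·3 + 1/8·3 + 1/16·4 + 1/8·3 + 1/4·2 + 1/16·4 + 1/8·3 + 1/8·3 = 2.875 bits.

2.875 bits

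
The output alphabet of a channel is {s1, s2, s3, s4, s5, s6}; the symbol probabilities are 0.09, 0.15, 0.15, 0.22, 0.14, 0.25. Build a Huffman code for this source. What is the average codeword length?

Repeatedly combine the two least-probable nodes; the expected code length is the sum of the merged weights.
merge 9/100 + 7/50 → 23/100
merge 3/20 + 3/20 → 3/10
merge 11/50 + 23/100 → 9/20
merge 1/4 + 3/10 → 11/20
merge 9/20 + 11/20 → 1
L = 23/100 + 3/10 + 9/20 + 11/20 + 1 = 253/100 = 2.53 bits/symbol.

2.53 bits/symbol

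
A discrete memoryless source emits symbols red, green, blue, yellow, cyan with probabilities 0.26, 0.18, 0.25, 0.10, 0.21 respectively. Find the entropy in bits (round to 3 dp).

2.256 bits

H = −Σ pᵢ log₂ pᵢ.
−0.26·log₂(0.26) = 0.5053
−0.18·log₂(0.18) = 0.4453
−0.25·log₂(0.25) = 0.5000
−0.10·log₂(0.10) = 0.3322
−0.21·log₂(0.21) = 0.4728
Sum ≈ 2.2556 → 2.256 bits.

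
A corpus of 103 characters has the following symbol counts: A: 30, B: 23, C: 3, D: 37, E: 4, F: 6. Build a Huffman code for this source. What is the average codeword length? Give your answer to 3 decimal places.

2.184 bits/symbol

Probabilities are the counts divided by 103.
Repeatedly combine the two least-probable nodes; the expected code length is the sum of the merged weights.
merge 3/103 + 4/103 → 7/103
merge 6/103 + 7/103 → 13/103
merge 13/103 + 23/103 → 36/103
merge 30/103 + 36/103 → 66/103
merge 37/103 + 66/103 → 1
L = 7/103 + 13/103 + 36/103 + 66/103 + 1 = 225/103 ≈ 2.184 bits/symbol.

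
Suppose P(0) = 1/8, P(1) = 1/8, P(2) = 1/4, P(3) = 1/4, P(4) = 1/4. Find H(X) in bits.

Each probability is a power of 1/2, so log₂(1/p) is an integer.
H = Σ p·log₂(1/p) = 1/8·3 + 1/8·3 + 1/4·2 + 1/4·2 + 1/4·2 = 2.25 bits.

2.25 bits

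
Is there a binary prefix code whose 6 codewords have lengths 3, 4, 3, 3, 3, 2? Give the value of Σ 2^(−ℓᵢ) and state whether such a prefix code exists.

With common denominator 2^4 = 16: Σ 2^(−ℓᵢ) = 2/16 + 1/16 + 2/16 + 2/16 + 2/16 + 4/16 = 13/16 = 0.8125.
Kraft's inequality requires Σ ≤ 1; here Σ = 0.8125 ≤ 1, so such a prefix code exists.

0.8125; yes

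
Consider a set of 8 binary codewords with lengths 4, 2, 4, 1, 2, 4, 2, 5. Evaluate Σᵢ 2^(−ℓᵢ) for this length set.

1.46875

With common denominator 2^5 = 32: Σ 2^(−ℓᵢ) = 2/32 + 8/32 + 2/32 + 16/32 + 8/32 + 2/32 + 8/32 + 1/32 = 47/32 = 1.46875.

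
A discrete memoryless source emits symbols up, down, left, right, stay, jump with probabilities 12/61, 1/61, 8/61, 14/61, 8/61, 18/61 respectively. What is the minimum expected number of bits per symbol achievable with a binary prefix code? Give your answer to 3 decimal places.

Repeatedly combine the two least-probable nodes; the expected code length is the sum of the merged weights.
merge 1/61 + 8/61 → 9/61
merge 8/61 + 9/61 → 17/61
merge 12/61 + 14/61 → 26/61
merge 17/61 + 18/61 → 35/61
merge 26/61 + 35/61 → 1
L = 9/61 + 17/61 + 26/61 + 35/61 + 1 = 148/61 ≈ 2.426 bits/symbol.

2.426 bits/symbol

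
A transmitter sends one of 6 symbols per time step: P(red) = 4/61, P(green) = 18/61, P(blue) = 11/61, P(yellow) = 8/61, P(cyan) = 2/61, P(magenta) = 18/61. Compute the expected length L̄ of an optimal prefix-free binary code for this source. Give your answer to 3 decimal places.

2.328 bits/symbol

Repeatedly combine the two least-probable nodes; the expected code length is the sum of the merged weights.
merge 2/61 + 4/61 → 6/61
merge 6/61 + 8/61 → 14/61
merge 11/61 + 14/61 → 25/61
merge 18/61 + 18/61 → 36/61
merge 25/61 + 36/61 → 1
L = 6/61 + 14/61 + 25/61 + 36/61 + 1 = 142/61 ≈ 2.328 bits/symbol.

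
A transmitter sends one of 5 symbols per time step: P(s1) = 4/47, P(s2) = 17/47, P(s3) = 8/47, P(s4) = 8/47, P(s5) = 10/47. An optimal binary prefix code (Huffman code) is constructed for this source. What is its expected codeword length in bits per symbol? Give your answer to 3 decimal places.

2.255 bits/symbol

Repeatedly combine the two least-probable nodes; the expected code length is the sum of the merged weights.
merge 4/47 + 8/47 → 12/47
merge 8/47 + 10/47 → 18/47
merge 12/47 + 17/47 → 29/47
merge 18/47 + 29/47 → 1
L = 12/47 + 18/47 + 29/47 + 1 = 106/47 ≈ 2.255 bits/symbol.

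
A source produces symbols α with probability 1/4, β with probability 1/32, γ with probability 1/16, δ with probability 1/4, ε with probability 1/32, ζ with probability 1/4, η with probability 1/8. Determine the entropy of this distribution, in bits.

2.4375 bits

Each probability is a power of 1/2, so log₂(1/p) is an integer.
H = Σ p·log₂(1/p) = 1/4·2 + 1/32·5 + 1/16·4 + 1/4·2 + 1/32·5 + 1/4·2 + 1/8·3 = 2.4375 bits.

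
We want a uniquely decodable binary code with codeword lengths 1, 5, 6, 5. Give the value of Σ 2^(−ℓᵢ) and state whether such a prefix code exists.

With common denominator 2^6 = 64: Σ 2^(−ℓᵢ) = 32/64 + 2/64 + 1/64 + 2/64 = 37/64 = 0.578125.
Kraft's inequality requires Σ ≤ 1; here Σ = 0.578125 ≤ 1, so such a prefix code exists.

0.578125; yes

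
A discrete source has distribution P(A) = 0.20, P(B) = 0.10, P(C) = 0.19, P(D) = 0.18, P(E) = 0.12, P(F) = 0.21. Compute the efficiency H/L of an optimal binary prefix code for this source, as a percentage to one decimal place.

98.0%

Entropy H = −Σ p log₂ p ≈ 2.5370 bits.
Huffman merges: 1/10+3/25→11/50; 9/50+19/100→37/100; 1/5+21/100→41/100; 11/50+37/100→59/100; 41/100+59/100→1. L = 259/100 ≈ 2.5900.
Efficiency = H/L = 2.5370/2.5900 = 98.0%.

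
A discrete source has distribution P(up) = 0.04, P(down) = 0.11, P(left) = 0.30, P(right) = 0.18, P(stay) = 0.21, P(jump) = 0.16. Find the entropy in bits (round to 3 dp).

H = −Σ pᵢ log₂ pᵢ.
−0.04·log₂(0.04) = 0.1858
−0.11·log₂(0.11) = 0.3503
−0.30·log₂(0.30) = 0.5211
−0.18·log₂(0.18) = 0.4453
−0.21·log₂(0.21) = 0.4728
−0.16·log₂(0.16) = 0.4230
Sum ≈ 2.3983 → 2.398 bits.

2.398 bits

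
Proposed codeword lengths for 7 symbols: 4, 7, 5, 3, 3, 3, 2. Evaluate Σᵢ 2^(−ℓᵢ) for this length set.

0.7265625

With common denominator 2^7 = 128: Σ 2^(−ℓᵢ) = 8/128 + 1/128 + 4/128 + 16/128 + 16/128 + 16/128 + 32/128 = 93/128 = 0.7265625.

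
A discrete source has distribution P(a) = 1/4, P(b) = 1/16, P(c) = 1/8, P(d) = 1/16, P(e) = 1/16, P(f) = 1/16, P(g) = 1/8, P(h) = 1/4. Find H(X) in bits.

Each probability is a power of 1/2, so log₂(1/p) is an integer.
H = Σ p·log₂(1/p) = 1/4·2 + 1/16·4 + 1/8·3 + 1/16·4 + 1/16·4 + 1/16·4 + 1/8·3 + 1/4·2 = 2.75 bits.

2.75 bits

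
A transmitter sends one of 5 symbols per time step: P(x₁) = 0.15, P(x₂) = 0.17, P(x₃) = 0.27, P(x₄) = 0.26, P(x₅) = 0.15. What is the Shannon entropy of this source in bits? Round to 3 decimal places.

2.271 bits

H = −Σ pᵢ log₂ pᵢ.
−0.15·log₂(0.15) = 0.4105
−0.17·log₂(0.17) = 0.4346
−0.27·log₂(0.27) = 0.5100
−0.26·log₂(0.26) = 0.5053
−0.15·log₂(0.15) = 0.4105
Sum ≈ 2.2710 → 2.271 bits.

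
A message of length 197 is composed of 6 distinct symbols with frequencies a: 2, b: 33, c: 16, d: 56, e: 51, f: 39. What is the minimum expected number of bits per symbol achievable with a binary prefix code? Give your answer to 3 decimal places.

2.350 bits/symbol

Probabilities are the counts divided by 197.
Repeatedly combine the two least-probable nodes; the expected code length is the sum of the merged weights.
merge 2/197 + 16/197 → 18/197
merge 18/197 + 33/197 → 51/197
merge 39/197 + 51/197 → 90/197
merge 51/197 + 56/197 → 107/197
merge 90/197 + 107/197 → 1
L = 18/197 + 51/197 + 90/197 + 107/197 + 1 = 463/197 ≈ 2.350 bits/symbol.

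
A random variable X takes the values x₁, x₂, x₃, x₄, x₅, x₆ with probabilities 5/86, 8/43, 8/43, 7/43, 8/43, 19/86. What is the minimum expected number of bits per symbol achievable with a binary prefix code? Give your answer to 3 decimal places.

Repeatedly combine the two least-probable nodes; the expected code length is the sum of the merged weights.
merge 5/86 + 7/43 → 19/86
merge 8/43 + 8/43 → 16/43
merge 8/43 + 19/86 → 35/86
merge 19/86 + 16/43 → 51/86
merge 35/86 + 51/86 → 1
L = 19/86 + 16/43 + 35/86 + 51/86 + 1 = 223/86 ≈ 2.593 bits/symbol.

2.593 bits/symbol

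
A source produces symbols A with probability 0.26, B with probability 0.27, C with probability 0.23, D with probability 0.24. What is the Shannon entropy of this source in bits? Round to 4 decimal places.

1.9971 bits

H = −Σ pᵢ log₂ pᵢ.
−0.26·log₂(0.26) = 0.5053
−0.27·log₂(0.27) = 0.5100
−0.23·log₂(0.23) = 0.4877
−0.24·log₂(0.24) = 0.4941
Sum ≈ 1.9971 → 1.9971 bits.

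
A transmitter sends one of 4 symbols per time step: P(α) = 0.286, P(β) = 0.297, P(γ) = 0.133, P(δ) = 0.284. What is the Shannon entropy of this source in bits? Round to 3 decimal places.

1.940 bits

H = −Σ pᵢ log₂ pᵢ.
−0.286·log₂(0.286) = 0.5165
−0.297·log₂(0.297) = 0.5202
−0.133·log₂(0.133) = 0.3871
−0.284·log₂(0.284) = 0.5158
Sum ≈ 1.9395 → 1.940 bits.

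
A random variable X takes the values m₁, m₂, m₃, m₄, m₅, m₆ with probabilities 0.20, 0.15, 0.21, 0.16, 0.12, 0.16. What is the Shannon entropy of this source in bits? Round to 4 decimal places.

2.5609 bits

H = −Σ pᵢ log₂ pᵢ.
−0.20·log₂(0.20) = 0.4644
−0.15·log₂(0.15) = 0.4105
−0.21·log₂(0.21) = 0.4728
−0.16·log₂(0.16) = 0.4230
−0.12·log₂(0.12) = 0.3671
−0.16·log₂(0.16) = 0.4230
Sum ≈ 2.5609 → 2.5609 bits.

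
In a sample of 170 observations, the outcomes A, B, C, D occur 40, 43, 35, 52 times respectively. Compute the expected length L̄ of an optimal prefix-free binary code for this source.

2 bits/symbol

Probabilities are the counts divided by 170.
Repeatedly combine the two least-probable nodes; the expected code length is the sum of the merged weights.
merge 7/34 + 4/17 → 15/34
merge 43/170 + 26/85 → 19/34
merge 15/34 + 19/34 → 1
L = 15/34 + 19/34 + 1 = 2 bits/symbol.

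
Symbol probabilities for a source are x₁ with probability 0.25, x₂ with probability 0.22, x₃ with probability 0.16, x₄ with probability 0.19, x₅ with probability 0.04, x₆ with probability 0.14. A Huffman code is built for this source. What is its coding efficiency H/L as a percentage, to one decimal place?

96.9%

Entropy H = −Σ p log₂ p ≈ 2.4417 bits.
Huffman merges: 1/25+7/50→9/50; 4/25+9/50→17/50; 19/100+11/50→41/100; 1/4+17/50→59/100; 41/100+59/100→1. L = 63/25 ≈ 2.5200.
Efficiency = H/L = 2.4417/2.5200 = 96.9%.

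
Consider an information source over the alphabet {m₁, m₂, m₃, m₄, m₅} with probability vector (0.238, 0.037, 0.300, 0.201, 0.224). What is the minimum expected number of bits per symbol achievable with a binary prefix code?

Repeatedly combine the two least-probable nodes; the expected code length is the sum of the merged weights.
merge 37/1000 + 201/1000 → 119/500
merge 28/125 + 119/500 → 231/500
merge 119/500 + 3/10 → 269/500
merge 231/500 + 269/500 → 1
L = 119/500 + 231/500 + 269/500 + 1 = 1119/500 = 2.238 bits/symbol.

2.238 bits/symbol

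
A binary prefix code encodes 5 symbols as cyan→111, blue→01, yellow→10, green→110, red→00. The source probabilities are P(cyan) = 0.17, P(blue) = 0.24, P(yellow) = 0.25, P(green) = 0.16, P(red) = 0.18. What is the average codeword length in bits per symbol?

2.33 bits/symbol

L̄ = Σ pᵢ·ℓᵢ = 0.17·3 + 0.24·2 + 0.25·2 + 0.16·3 + 0.18·2 = 2.33 bits/symbol.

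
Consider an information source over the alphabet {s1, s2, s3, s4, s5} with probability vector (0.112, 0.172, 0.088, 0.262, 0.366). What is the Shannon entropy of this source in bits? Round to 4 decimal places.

H = −Σ pᵢ log₂ pᵢ.
−0.112·log₂(0.112) = 0.3537
−0.172·log₂(0.172) = 0.4368
−0.088·log₂(0.088) = 0.3086
−0.262·log₂(0.262) = 0.5063
−0.366·log₂(0.366) = 0.5307
Sum ≈ 2.1361 → 2.1361 bits.

2.1361 bits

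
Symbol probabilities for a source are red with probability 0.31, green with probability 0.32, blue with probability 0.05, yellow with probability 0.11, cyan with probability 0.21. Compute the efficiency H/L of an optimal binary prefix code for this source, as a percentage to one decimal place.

96.7%

Entropy H = −Σ p log₂ p ≈ 2.0890 bits.
Huffman merges: 1/20+11/100→4/25; 4/25+21/100→37/100; 31/100+8/25→63/100; 37/100+63/100→1. L = 54/25 ≈ 2.1600.
Efficiency = H/L = 2.0890/2.1600 = 96.7%.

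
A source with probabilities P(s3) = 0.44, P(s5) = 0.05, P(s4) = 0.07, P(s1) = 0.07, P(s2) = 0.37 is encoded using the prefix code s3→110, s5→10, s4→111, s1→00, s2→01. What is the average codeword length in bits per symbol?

L̄ = Σ pᵢ·ℓᵢ = 0.44·3 + 0.05·2 + 0.07·3 + 0.07·2 + 0.37·2 = 2.51 bits/symbol.

2.51 bits/symbol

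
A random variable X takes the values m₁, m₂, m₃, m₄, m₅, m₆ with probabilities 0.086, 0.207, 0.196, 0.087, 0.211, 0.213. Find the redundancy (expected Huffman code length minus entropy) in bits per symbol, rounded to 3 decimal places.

Entropy H = −Σ p log₂ p ≈ 2.4909 bits.
Huffman merges: 43/500+87/1000→173/1000; 173/1000+49/250→369/1000; 207/1000+211/1000→209/500; 213/1000+369/1000→291/500; 209/500+291/500→1. L = 1271/500 ≈ 2.5420.
L − H = 2.5420 − 2.4909 = 0.051 bits.

0.051 bits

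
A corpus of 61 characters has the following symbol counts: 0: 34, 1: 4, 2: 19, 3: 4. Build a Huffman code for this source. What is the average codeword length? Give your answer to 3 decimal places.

Probabilities are the counts divided by 61.
Repeatedly combine the two least-probable nodes; the expected code length is the sum of the merged weights.
merge 4/61 + 4/61 → 8/61
merge 8/61 + 19/61 → 27/61
merge 27/61 + 34/61 → 1
L = 8/61 + 27/61 + 1 = 96/61 ≈ 1.574 bits/symbol.

1.574 bits/symbol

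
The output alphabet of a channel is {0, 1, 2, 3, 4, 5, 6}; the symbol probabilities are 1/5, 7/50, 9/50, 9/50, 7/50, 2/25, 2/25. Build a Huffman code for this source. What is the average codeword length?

2.78 bits/symbol

Repeatedly combine the two least-probable nodes; the expected code length is the sum of the merged weights.
merge 2/25 + 2/25 → 4/25
merge 7/50 + 7/50 → 7/25
merge 4/25 + 9/50 → 17/50
merge 9/50 + 1/5 → 19/50
merge 7/25 + 17/50 → 31/50
merge 19/50 + 31/50 → 1
L = 4/25 + 7/25 + 17/50 + 19/50 + 31/50 + 1 = 139/50 = 2.78 bits/symbol.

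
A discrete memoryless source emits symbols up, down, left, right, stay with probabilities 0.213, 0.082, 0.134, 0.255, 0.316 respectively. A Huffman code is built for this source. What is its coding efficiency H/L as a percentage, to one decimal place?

98.7%

Entropy H = −Σ p log₂ p ≈ 2.1876 bits.
Huffman merges: 41/500+67/500→27/125; 213/1000+27/125→429/1000; 51/200+79/250→571/1000; 429/1000+571/1000→1. L = 277/125 ≈ 2.2160.
Efficiency = H/L = 2.1876/2.2160 = 98.7%.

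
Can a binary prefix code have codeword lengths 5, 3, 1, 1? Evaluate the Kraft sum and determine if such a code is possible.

1.15625; no

With common denominator 2^5 = 32: Σ 2^(−ℓᵢ) = 1/32 + 4/32 + 16/32 + 16/32 = 37/32 = 1.15625.
Kraft's inequality requires Σ ≤ 1; here Σ = 1.15625 > 1, so no such prefix code exists.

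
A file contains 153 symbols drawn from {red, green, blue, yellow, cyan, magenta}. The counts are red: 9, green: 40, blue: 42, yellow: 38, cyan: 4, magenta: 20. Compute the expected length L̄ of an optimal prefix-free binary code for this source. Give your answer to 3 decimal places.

Probabilities are the counts divided by 153.
Repeatedly combine the two least-probable nodes; the expected code length is the sum of the merged weights.
merge 4/153 + 1/17 → 13/153
merge 13/153 + 20/153 → 11/51
merge 11/51 + 38/153 → 71/153
merge 40/153 + 14/51 → 82/153
merge 71/153 + 82/153 → 1
L = 13/153 + 11/51 + 71/153 + 82/153 + 1 = 352/153 ≈ 2.301 bits/symbol.

2.301 bits/symbol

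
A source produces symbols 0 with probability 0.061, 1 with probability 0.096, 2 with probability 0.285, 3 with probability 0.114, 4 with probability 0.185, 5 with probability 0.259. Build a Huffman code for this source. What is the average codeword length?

Repeatedly combine the two least-probable nodes; the expected code length is the sum of the merged weights.
merge 61/1000 + 12/125 → 157/1000
merge 57/500 + 157/1000 → 271/1000
merge 37/200 + 259/1000 → 111/250
merge 271/1000 + 57/200 → 139/250
merge 111/250 + 139/250 → 1
L = 157/1000 + 271/1000 + 111/250 + 139/250 + 1 = 607/250 = 2.428 bits/symbol.

2.428 bits/symbol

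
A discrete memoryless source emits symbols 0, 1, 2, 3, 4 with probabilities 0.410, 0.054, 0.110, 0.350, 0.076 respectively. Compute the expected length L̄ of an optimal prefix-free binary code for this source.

Repeatedly combine the two least-probable nodes; the expected code length is the sum of the merged weights.
merge 27/500 + 19/250 → 13/100
merge 11/100 + 13/100 → 6/25
merge 6/25 + 7/20 → 59/100
merge 41/100 + 59/100 → 1
L = 13/100 + 6/25 + 59/100 + 1 = 49/25 = 1.96 bits/symbol.

1.96 bits/symbol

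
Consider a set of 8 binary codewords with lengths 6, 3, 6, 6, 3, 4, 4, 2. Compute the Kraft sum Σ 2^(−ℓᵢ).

With common denominator 2^6 = 64: Σ 2^(−ℓᵢ) = 1/64 + 8/64 + 1/64 + 1/64 + 8/64 + 4/64 + 4/64 + 16/64 = 43/64 = 0.671875.

0.671875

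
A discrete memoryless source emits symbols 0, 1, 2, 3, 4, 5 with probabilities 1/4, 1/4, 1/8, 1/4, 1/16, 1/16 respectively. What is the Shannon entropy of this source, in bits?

2.375 bits

Each probability is a power of 1/2, so log₂(1/p) is an integer.
H = Σ p·log₂(1/p) = 1/4·2 + 1/4·2 + 1/8·3 + 1/4·2 + 1/16·4 + 1/16·4 = 2.375 bits.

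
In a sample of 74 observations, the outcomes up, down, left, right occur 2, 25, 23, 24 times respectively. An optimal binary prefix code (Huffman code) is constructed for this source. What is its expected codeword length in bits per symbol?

2 bits/symbol

Probabilities are the counts divided by 74.
Repeatedly combine the two least-probable nodes; the expected code length is the sum of the merged weights.
merge 1/37 + 23/74 → 25/74
merge 12/37 + 25/74 → 49/74
merge 25/74 + 49/74 → 1
L = 25/74 + 49/74 + 1 = 2 bits/symbol.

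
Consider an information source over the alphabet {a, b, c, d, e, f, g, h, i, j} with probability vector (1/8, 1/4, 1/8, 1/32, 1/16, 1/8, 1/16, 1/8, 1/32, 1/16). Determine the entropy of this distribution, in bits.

Each probability is a power of 1/2, so log₂(1/p) is an integer.
H = Σ p·log₂(1/p) = 1/8·3 + 1/4·2 + 1/8·3 + 1/32·5 + 1/16·4 + 1/8·3 + 1/16·4 + 1/8·3 + 1/32·5 + 1/16·4 = 3.0625 bits.

3.0625 bits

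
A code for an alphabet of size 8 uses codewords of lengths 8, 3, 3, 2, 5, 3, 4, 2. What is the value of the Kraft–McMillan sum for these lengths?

With common denominator 2^8 = 256: Σ 2^(−ℓᵢ) = 1/256 + 32/256 + 32/256 + 64/256 + 8/256 + 32/256 + 16/256 + 64/256 = 249/256 = 0.97265625.

0.97265625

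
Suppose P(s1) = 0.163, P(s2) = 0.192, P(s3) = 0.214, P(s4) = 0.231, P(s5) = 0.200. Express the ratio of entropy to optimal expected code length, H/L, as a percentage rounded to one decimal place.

98.2%

Entropy H = −Σ p log₂ p ≈ 2.3124 bits.
Huffman merges: 163/1000+24/125→71/200; 1/5+107/500→207/500; 231/1000+71/200→293/500; 207/500+293/500→1. L = 471/200 ≈ 2.3550.
Efficiency = H/L = 2.3124/2.3550 = 98.2%.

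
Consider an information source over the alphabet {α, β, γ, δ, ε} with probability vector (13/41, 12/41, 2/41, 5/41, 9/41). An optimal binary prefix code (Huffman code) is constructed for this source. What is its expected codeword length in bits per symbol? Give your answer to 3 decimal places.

Repeatedly combine the two least-probable nodes; the expected code length is the sum of the merged weights.
merge 2/41 + 5/41 → 7/41
merge 7/41 + 9/41 → 16/41
merge 12/41 + 13/41 → 25/41
merge 16/41 + 25/41 → 1
L = 7/41 + 16/41 + 25/41 + 1 = 89/41 ≈ 2.171 bits/symbol.

2.171 bits/symbol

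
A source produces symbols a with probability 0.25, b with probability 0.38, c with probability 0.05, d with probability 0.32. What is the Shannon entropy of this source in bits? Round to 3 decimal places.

1.773 bits

H = −Σ pᵢ log₂ pᵢ.
−0.25·log₂(0.25) = 0.5000
−0.38·log₂(0.38) = 0.5305
−0.05·log₂(0.05) = 0.2161
−0.32·log₂(0.32) = 0.5260
Sum ≈ 1.7726 → 1.773 bits.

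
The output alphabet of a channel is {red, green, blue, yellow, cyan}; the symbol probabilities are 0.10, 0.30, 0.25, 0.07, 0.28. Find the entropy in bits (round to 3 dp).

2.136 bits

H = −Σ pᵢ log₂ pᵢ.
−0.10·log₂(0.10) = 0.3322
−0.30·log₂(0.30) = 0.5211
−0.25·log₂(0.25) = 0.5000
−0.07·log₂(0.07) = 0.2686
−0.28·log₂(0.28) = 0.5142
Sum ≈ 2.1361 → 2.136 bits.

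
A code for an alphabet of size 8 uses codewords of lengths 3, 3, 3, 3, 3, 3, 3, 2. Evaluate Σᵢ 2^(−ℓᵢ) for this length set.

With common denominator 2^3 = 8: Σ 2^(−ℓᵢ) = 1/8 + 1/8 + 1/8 + 1/8 + 1/8 + 1/8 + 1/8 + 2/8 = 9/8 = 1.125.

1.125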